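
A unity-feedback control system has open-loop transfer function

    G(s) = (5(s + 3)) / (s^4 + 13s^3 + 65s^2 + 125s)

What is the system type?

The denominator has 1 factor of s at the origin (free integrator), so this is a Type 1 system.

Type 1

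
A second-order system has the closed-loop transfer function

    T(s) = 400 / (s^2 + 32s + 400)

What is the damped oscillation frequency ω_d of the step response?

Comparing s^2 + 32s + 400 to s^2 + 2ζωₙs + ωₙ²: ωₙ = 20 rad/s and ζ = 32/(2·20) = 0.8.
ζωₙ = 32/2 = 16, so ω_d = ωₙ√(1−ζ²) = √(ωₙ² − (ζωₙ)²) = √(400 − 16²) = √144 = 12 rad/s.

ω_d = 12 rad/s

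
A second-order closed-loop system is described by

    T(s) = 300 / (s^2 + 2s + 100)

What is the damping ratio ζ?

Compare the denominator to the standard form s^2 + 2ζωₙs + ωₙ².
ωₙ² = 100, so ωₙ = 10 rad/s.
2ζωₙ = 2, so ζ = 2/(2·10) = 0.1.
With ζ = 0.1 the response is underdamped.

ζ = 0.1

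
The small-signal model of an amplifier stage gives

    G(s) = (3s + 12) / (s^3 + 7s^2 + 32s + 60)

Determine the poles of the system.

s = -2 + 4j, -2 - 4j, -3

The poles are the roots of the denominator s^3 + 7s^2 + 32s + 60 = 0.
Trying s = -3: the polynomial evaluates to 0, so (s + 3) is a factor.
Dividing out leaves s^2 + 4s + 20 = 0.
The quadratic formula then gives s = -2 ± 4j.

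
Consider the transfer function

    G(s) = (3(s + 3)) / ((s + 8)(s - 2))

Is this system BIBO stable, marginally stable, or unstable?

The poles can be read from the denominator factors: s = -8, 2.
Since the pole(s) at s = 2 lie in the right half-plane, the system is unstable.

unstable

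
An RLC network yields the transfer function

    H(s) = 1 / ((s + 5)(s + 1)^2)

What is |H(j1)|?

|H(j1)| ≈ 0.09806

Substitute s = j1: numerator = 1, denominator = -2 + j10.
|H(j1)| = |1| / |-2 + j10| = 1 / 10.198 ≈ 0.09806.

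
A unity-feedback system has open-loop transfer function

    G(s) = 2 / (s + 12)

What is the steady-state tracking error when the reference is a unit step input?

G(s) has no poles at the origin.
This is a Type 0 system. Kp = lim_{s→0} G(s) = 2/12 = 1/6.
e_ss = 1/(1 + Kp) = 1/(1 + 1/6) = 6/7 ≈ 0.8571.

e_ss = 0.8571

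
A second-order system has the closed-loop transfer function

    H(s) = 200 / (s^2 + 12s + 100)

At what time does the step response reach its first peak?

Comparing s^2 + 12s + 100 to s^2 + 2ζωₙs + ωₙ²: ωₙ = 10 rad/s and ζ = 12/(2·10) = 0.6.
ζωₙ = 12/2 = 6, so ω_d = ωₙ√(1−ζ²) = √(ωₙ² − (ζωₙ)²) = √(100 − 6²) = √64 = 8 rad/s.
t_p = π/ω_d = π/8 ≈ 0.3927 s.

t_p ≈ 0.3927 s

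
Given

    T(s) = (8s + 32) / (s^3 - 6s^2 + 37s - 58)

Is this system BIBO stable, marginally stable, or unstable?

unstable

The denominator s^3 - 6s^2 + 37s - 58 factors as (s^2 - 4s + 29)(s - 2), giving poles at s = 2 + 5j, 2 - 5j, 2.
Since the pole(s) at s = 2 ± 5j, 2 lie in the right half-plane, the system is unstable.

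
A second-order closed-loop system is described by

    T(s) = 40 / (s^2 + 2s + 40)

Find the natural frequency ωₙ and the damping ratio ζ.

ωₙ ≈ 6.325 rad/s, ζ ≈ 0.1581

Compare the denominator to the standard form s^2 + 2ζωₙs + ωₙ².
ωₙ² = 40, so ωₙ = √40 ≈ 6.325 rad/s.
2ζωₙ = 2, so ζ = 2/(2·√40) ≈ 0.1581.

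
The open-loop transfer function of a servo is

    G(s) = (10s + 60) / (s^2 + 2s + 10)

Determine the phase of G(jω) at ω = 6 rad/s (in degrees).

∠G(j6) ≈ -110.2°

At s = j6: numerator = 60 + j60, denominator = -26 + j12.
∠G = ∠num − ∠den = 45° − (155.22°) = -110.2°.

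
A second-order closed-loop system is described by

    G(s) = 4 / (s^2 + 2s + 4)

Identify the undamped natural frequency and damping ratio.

Compare the denominator to the standard form s^2 + 2ζωₙs + ωₙ².
ωₙ² = 4, so ωₙ = 2 rad/s.
2ζωₙ = 2, so ζ = 2/(2·2) = 0.5.

ωₙ = 2 rad/s, ζ = 0.5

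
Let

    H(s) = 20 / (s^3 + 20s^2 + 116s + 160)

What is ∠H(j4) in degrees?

∠H(j4) ≈ -111.8°

At s = j4: numerator = 20, denominator = -160 + j400.
∠H = ∠num − ∠den = 0° − (111.80°) = -111.8°.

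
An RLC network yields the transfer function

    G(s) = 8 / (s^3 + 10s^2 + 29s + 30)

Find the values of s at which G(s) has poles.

s = -2 ± j, -6

The poles are the roots of the denominator s^3 + 10s^2 + 29s + 30 = 0.
Trying s = -6: the polynomial evaluates to 0, so (s + 6) is a factor.
Dividing out leaves s^2 + 4s + 5 = 0.
The quadratic formula then gives s = -2 ± 1j.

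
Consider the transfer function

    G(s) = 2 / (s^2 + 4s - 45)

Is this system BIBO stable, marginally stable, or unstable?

unstable

The denominator s^2 + 4s - 45 factors as (s - 5)(s + 9), giving poles at s = 5, -9.
Since the pole(s) at s = 5 lie in the right half-plane, the system is unstable.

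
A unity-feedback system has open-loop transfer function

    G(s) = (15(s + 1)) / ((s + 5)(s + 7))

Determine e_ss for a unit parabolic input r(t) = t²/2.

e_ss = ∞

G(s) has no poles at the origin.
This is a Type 0 system; Ka = lim_{s→0} s^2·G(s) = 0, so the steady-state error for a parabola input is infinite.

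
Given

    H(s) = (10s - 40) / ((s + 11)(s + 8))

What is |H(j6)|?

|H(j6)| ≈ 0.5755

Substitute s = j6: numerator = -40 + j60, denominator = 52 + j114.
|H(j6)| = |-40 + j60| / |52 + j114| = 72.111 / 125.30 ≈ 0.5755.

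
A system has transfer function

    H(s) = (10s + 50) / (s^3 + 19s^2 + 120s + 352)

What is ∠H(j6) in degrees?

At s = j6: numerator = 50 + j60, denominator = -332 + j504.
∠H = ∠num − ∠den = 50.194° − (123.37°) = -73.18°.

∠H(j6) ≈ -73.18°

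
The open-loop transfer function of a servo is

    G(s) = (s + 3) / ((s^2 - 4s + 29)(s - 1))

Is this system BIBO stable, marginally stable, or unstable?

The poles can be read from the denominator factors: s = 2 + 5j, 2 - 5j, 1.
Since the pole(s) at s = 2 + 5j, 2 - 5j, 1 lie in the right half-plane, the system is unstable.

unstable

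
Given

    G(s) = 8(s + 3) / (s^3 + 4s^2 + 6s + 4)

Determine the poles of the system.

The poles are the roots of the denominator s^3 + 4s^2 + 6s + 4 = 0.
Trying s = -2: the polynomial evaluates to 0, so (s + 2) is a factor.
Dividing out leaves s^2 + 2s + 2 = 0.
The quadratic formula then gives s = -1 ± 1j.

s = -2, -1 + j, -1 - j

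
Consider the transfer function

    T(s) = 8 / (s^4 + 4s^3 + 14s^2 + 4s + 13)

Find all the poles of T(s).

s = j, -j, -2 + 3j, -2 - 3j

The poles are the roots of the denominator s^4 + 4s^3 + 14s^2 + 4s + 13 = 0.
No real roots exist; factor into two real quadratics: (s^2 + 1)(s^2 + 4s + 13) = 0.
Each quadratic gives a conjugate pair via the quadratic formula.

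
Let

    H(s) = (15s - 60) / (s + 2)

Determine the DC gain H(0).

H(0) = -30

Set s = 0: H(0) = (-60) / (2) = -30.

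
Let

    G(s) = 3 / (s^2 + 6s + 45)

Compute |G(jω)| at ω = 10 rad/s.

|G(j10)| ≈ 0.03686

Substitute s = j10: numerator = 3, denominator = -55 + j60.
|G(j10)| = |3| / |-55 + j60| = 3 / 81.394 ≈ 0.03686.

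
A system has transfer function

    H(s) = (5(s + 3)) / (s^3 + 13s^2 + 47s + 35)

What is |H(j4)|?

|H(j4)| ≈ 0.1175

Substitute s = j4: numerator = 15 + j20, denominator = -173 + j124.
|H(j4)| = |15 + j20| / |-173 + j124| = 25 / 212.85 ≈ 0.1175.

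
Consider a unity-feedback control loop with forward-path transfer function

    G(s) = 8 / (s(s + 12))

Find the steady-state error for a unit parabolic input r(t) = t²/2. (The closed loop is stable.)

G(s) has one pole at the origin.
This is a Type 1 system; Ka = lim_{s→0} s^2·G(s) = 0, so the steady-state error for a parabola input is infinite.

e_ss = ∞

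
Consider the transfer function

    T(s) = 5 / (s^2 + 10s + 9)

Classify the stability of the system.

stable

The denominator s^2 + 10s + 9 factors as (s + 1)(s + 9), giving poles at s = -1, -9.
Since all poles lie strictly in the left half-plane, the system is stable.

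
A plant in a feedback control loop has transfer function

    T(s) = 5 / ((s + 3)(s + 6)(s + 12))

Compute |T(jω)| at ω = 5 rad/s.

|T(j5)| ≈ 0.008445

Substitute s = j5: numerator = 5, denominator = -309 + j505.
|T(j5)| = |5| / |-309 + j505| = 5 / 592.04 ≈ 0.008445.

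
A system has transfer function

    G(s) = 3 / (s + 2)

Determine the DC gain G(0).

G(0) = 3/2 ≈ 1.500

Set s = 0: G(0) = (3) / (2) = 3/2.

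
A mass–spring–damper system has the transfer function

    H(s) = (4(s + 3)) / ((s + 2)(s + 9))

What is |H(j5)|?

Substitute s = j5: numerator = 12 + j20, denominator = -7 + j55.
|H(j5)| = |12 + j20| / |-7 + j55| = 23.324 / 55.444 ≈ 0.4207.

|H(j5)| ≈ 0.4207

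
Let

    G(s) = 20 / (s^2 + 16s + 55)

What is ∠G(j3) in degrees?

∠G(j3) ≈ -46.22°

At s = j3: numerator = 20, denominator = 46 + j48.
∠G = ∠num − ∠den = 0° − (46.219°) = -46.22°.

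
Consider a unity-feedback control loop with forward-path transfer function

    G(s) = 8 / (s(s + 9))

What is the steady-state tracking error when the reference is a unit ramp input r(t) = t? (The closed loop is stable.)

G(s) has one pole at the origin.
This is a Type 1 system. Kv = lim_{s→0} s·G(s) = 8/9.
e_ss = 1/Kv = 1/(8/9) = 9/8 ≈ 1.125.

e_ss = 1.125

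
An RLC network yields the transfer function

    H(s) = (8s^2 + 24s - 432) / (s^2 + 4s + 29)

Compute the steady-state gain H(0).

H(0) = -432/29 ≈ -14.90

Set s = 0: H(0) = (-432) / (29) = -432/29.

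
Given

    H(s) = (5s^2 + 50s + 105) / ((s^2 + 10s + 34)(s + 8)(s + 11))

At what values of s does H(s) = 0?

Set the numerator to zero: 5s^2 + 50s + 105 = 0, i.e. 5·(s^2 + 10s + 21) = 0.
Factoring: (s + 3)(s + 7) = 0.

s = -3, -7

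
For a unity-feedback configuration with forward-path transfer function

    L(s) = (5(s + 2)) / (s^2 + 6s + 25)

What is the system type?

The denominator has no factor of s at the origin — no free integrator — so this is a Type 0 system.

Type 0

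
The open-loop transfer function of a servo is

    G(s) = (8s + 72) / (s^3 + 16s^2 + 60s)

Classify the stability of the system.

marginally stable

The denominator s^3 + 16s^2 + 60s factors as s(s + 6)(s + 10), giving poles at s = 0, -6, -10.
Since the simple pole(s) at s = 0 lie on the jω-axis with none in the right half-plane, the system is marginally stable.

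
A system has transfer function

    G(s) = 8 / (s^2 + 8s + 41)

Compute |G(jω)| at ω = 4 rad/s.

|G(j4)| ≈ 0.1970

Substitute s = j4: numerator = 8, denominator = 25 + j32.
|G(j4)| = |8| / |25 + j32| = 8 / 40.608 ≈ 0.1970.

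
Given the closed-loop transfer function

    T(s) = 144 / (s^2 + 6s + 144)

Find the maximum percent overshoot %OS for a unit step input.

%OS ≈ 44.4%

Comparing s^2 + 6s + 144 to s^2 + 2ζωₙs + ωₙ²: ωₙ = 12 rad/s and ζ = 6/(2·12) = 0.25.
%OS = 100·exp(−πζ/√(1−ζ²)) = 100·exp(−π·0.25/√(1−0.25²)) ≈ 44.4%.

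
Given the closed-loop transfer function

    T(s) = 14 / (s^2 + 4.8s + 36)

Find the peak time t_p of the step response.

Comparing s^2 + 4.8s + 36 to s^2 + 2ζωₙs + ωₙ²: ωₙ = 6 rad/s and ζ = 4.8/(2·6) = 0.4.
ζωₙ = 4.8/2 = 2.4, so ω_d = ωₙ√(1−ζ²) = √(ωₙ² − (ζωₙ)²) = √(36 − 2.4²) = √30.24 ≈ 5.499 rad/s.
t_p = π/ω_d = π/5.499 ≈ 0.5713 s.

t_p ≈ 0.5713 s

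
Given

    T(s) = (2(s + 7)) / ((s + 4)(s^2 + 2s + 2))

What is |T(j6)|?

Substitute s = j6: numerator = 14 + j12, denominator = -208 - j156.
|T(j6)| = |14 + j12| / |-208 - j156| = 18.439 / 260 ≈ 0.07092.

|T(j6)| ≈ 0.07092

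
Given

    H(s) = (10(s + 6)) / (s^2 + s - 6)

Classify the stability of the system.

The denominator s^2 + s - 6 factors as (s - 2)(s + 3), giving poles at s = 2, -3.
Since the pole(s) at s = 2 lie in the right half-plane, the system is unstable.

unstable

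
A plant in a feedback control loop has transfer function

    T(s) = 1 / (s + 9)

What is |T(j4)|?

|T(j4)| ≈ 0.1015

Substitute s = j4: numerator = 1, denominator = 9 + j4.
|T(j4)| = |1| / |9 + j4| = 1 / 9.8489 ≈ 0.1015.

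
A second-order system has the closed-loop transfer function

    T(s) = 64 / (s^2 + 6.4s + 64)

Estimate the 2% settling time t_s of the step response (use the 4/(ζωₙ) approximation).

t_s ≈ 1.250 s

Comparing s^2 + 6.4s + 64 to s^2 + 2ζωₙs + ωₙ²: ωₙ = 8 rad/s and ζ = 6.4/(2·8) = 0.4.
ζωₙ = 6.4/2 = 3.2, so t_s ≈ 4/(ζωₙ) = 4/3.2 = 1.250 s.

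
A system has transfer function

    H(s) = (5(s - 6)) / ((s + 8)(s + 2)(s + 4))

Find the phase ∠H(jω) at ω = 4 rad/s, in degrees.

∠H(j4) ≈ 11.31°

At s = j4: numerator = -30 + j20, denominator = -160 + j160.
∠H = ∠num − ∠den = 146.31° − (135°) = 11.31°.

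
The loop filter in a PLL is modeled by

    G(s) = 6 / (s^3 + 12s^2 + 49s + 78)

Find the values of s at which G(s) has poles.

The poles are the roots of the denominator s^3 + 12s^2 + 49s + 78 = 0.
Trying s = -6: the polynomial evaluates to 0, so (s + 6) is a factor.
Dividing out leaves s^2 + 6s + 13 = 0.
The quadratic formula then gives s = -3 ± 2j.

s = -3 ± 2j, -6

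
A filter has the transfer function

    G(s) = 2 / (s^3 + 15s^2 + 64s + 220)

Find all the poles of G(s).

The poles are the roots of the denominator s^3 + 15s^2 + 64s + 220 = 0.
Trying s = -11: the polynomial evaluates to 0, so (s + 11) is a factor.
Dividing out leaves s^2 + 4s + 20 = 0.
The quadratic formula then gives s = -2 ± 4j.

s = -11, -2 ± 4j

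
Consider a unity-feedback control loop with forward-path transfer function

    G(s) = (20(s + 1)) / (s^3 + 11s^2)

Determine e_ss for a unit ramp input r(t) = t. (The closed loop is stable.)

e_ss = 0

G(s) has 2 poles at the origin.
This is a Type 2 system; for a ramp input the steady-state error is zero.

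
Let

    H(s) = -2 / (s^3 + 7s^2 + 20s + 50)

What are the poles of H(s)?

s = -1 ± 3j, -5

The poles are the roots of the denominator s^3 + 7s^2 + 20s + 50 = 0.
Trying s = -5: the polynomial evaluates to 0, so (s + 5) is a factor.
Dividing out leaves s^2 + 2s + 10 = 0.
The quadratic formula then gives s = -1 ± 3j.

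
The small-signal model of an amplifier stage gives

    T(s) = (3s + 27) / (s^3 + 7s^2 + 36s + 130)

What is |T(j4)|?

|T(j4)| ≈ 0.3603

Substitute s = j4: numerator = 27 + j12, denominator = 18 + j80.
|T(j4)| = |27 + j12| / |18 + j80| = 29.547 / 82 ≈ 0.3603.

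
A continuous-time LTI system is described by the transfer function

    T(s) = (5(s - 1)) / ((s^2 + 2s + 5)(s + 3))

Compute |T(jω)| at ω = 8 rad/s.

Substitute s = j8: numerator = -5 + j40, denominator = -305 - j424.
|T(j8)| = |-5 + j40| / |-305 - j424| = 40.311 / 522.30 ≈ 0.07718.

|T(j8)| ≈ 0.07718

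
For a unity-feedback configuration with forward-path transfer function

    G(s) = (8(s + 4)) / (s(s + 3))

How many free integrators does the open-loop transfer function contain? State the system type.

The denominator has 1 factor of s at the origin (free integrator), so this is a Type 1 system.

Type 1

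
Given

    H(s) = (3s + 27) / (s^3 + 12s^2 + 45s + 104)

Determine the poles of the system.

The poles are the roots of the denominator s^3 + 12s^2 + 45s + 104 = 0.
Trying s = -8: the polynomial evaluates to 0, so (s + 8) is a factor.
Dividing out leaves s^2 + 4s + 13 = 0.
The quadratic formula then gives s = -2 ± 3j.

s = -2 + 3j, -2 - 3j, -8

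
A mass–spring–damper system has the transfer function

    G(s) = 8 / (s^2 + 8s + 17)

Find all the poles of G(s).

s = -4 ± j

The poles are the roots of the denominator s^2 + 8s + 17 = 0.
Using the quadratic formula: s = (-8 ± √(-4))/2 = -4 ± 1j.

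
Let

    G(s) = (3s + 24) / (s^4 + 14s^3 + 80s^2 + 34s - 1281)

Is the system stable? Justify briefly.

unstable

The denominator s^4 + 14s^3 + 80s^2 + 34s - 1281 factors as (s^2 + 10s + 61)(s - 3)(s + 7), giving poles at s = -5 + 6j, -5 - 6j, 3, -7.
Since the pole(s) at s = 3 lie in the right half-plane, the system is unstable.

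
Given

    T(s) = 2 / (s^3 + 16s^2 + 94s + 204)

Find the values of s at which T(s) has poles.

The poles are the roots of the denominator s^3 + 16s^2 + 94s + 204 = 0.
Trying s = -6: the polynomial evaluates to 0, so (s + 6) is a factor.
Dividing out leaves s^2 + 10s + 34 = 0.
The quadratic formula then gives s = -5 ± 3j.

s = -5 ± 3j, -6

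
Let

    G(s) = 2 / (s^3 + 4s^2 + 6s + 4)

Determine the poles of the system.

The poles are the roots of the denominator s^3 + 4s^2 + 6s + 4 = 0.
Trying s = -2: the polynomial evaluates to 0, so (s + 2) is a factor.
Dividing out leaves s^2 + 2s + 2 = 0.
The quadratic formula then gives s = -1 ± 1j.

s = -2, -1 + j, -1 - j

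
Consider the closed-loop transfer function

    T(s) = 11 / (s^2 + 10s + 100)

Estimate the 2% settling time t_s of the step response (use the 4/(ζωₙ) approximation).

Comparing s^2 + 10s + 100 to s^2 + 2ζωₙs + ωₙ²: ωₙ = 10 rad/s and ζ = 10/(2·10) = 0.5.
ζωₙ = 10/2 = 5, so t_s ≈ 4/(ζωₙ) = 4/5 = 0.8000 s.

t_s ≈ 0.8000 s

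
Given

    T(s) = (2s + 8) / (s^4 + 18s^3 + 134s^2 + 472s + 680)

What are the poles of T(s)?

s = -5 ± 3j, -4 ± 2j

The poles are the roots of the denominator s^4 + 18s^3 + 134s^2 + 472s + 680 = 0.
No real roots exist; factor into two real quadratics: (s^2 + 10s + 34)(s^2 + 8s + 20) = 0.
Each quadratic gives a conjugate pair via the quadratic formula.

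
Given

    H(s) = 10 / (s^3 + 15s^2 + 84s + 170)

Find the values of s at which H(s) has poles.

The poles are the roots of the denominator s^3 + 15s^2 + 84s + 170 = 0.
Trying s = -5: the polynomial evaluates to 0, so (s + 5) is a factor.
Dividing out leaves s^2 + 10s + 34 = 0.
The quadratic formula then gives s = -5 ± 3j.

s = -5, -5 + 3j, -5 - 3j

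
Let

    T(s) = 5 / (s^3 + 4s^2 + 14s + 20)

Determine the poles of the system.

The poles are the roots of the denominator s^3 + 4s^2 + 14s + 20 = 0.
Trying s = -2: the polynomial evaluates to 0, so (s + 2) is a factor.
Dividing out leaves s^2 + 2s + 10 = 0.
The quadratic formula then gives s = -1 ± 3j.

s = -1 ± 3j, -2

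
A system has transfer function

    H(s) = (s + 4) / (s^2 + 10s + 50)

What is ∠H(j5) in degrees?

∠H(j5) ≈ -12.09°

At s = j5: numerator = 4 + j5, denominator = 25 + j50.
∠H = ∠num − ∠den = 51.340° − (63.435°) = -12.09°.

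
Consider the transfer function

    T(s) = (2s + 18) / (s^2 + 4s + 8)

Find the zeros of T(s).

Set the numerator to zero: 2s + 18 = 0, i.e. 2·(s + 9) = 0.
So s = -9.

s = -9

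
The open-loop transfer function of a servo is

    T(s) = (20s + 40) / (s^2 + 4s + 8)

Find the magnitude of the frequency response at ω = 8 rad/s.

|T(j8)| ≈ 2.557

Substitute s = j8: numerator = 40 + j160, denominator = -56 + j32.
|T(j8)| = |40 + j160| / |-56 + j32| = 164.92 / 64.498 ≈ 2.557.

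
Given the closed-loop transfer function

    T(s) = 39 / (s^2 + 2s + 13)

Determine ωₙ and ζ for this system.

Compare the denominator to the standard form s^2 + 2ζωₙs + ωₙ².
ωₙ² = 13, so ωₙ = √13 ≈ 3.606 rad/s.
2ζωₙ = 2, so ζ = 2/(2·√13) ≈ 0.2774.
With ζ = 0.2774 the response is underdamped.

ωₙ ≈ 3.606 rad/s, ζ ≈ 0.2774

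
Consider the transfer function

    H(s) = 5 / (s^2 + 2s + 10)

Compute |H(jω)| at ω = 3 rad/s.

Substitute s = j3: numerator = 5, denominator = 1 + j6.
|H(j3)| = |5| / |1 + j6| = 5 / 6.0828 ≈ 0.8220.

|H(j3)| ≈ 0.8220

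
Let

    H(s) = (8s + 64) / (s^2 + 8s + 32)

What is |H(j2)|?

|H(j2)| ≈ 2.046

Substitute s = j2: numerator = 64 + j16, denominator = 28 + j16.
|H(j2)| = |64 + j16| / |28 + j16| = 65.970 / 32.249 ≈ 2.046.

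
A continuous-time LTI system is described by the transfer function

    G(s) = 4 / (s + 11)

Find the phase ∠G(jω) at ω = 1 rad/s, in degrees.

At s = j1: numerator = 4, denominator = 11 + j1.
∠G = ∠num − ∠den = 0° − (5.1944°) = -5.194°.

∠G(j1) ≈ -5.194°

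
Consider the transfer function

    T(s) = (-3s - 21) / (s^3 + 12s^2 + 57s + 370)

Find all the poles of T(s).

s = -1 ± 6j, -10

The poles are the roots of the denominator s^3 + 12s^2 + 57s + 370 = 0.
Trying s = -10: the polynomial evaluates to 0, so (s + 10) is a factor.
Dividing out leaves s^2 + 2s + 37 = 0.
The quadratic formula then gives s = -1 ± 6j.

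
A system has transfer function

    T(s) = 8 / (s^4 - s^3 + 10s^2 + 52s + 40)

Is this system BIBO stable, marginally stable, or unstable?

unstable

The denominator s^4 - s^3 + 10s^2 + 52s + 40 factors as (s^2 - 4s + 20)(s + 2)(s + 1), giving poles at s = 2 + 4j, 2 - 4j, -2, -1.
Since the pole(s) at s = 2 ± 4j lie in the right half-plane, the system is unstable.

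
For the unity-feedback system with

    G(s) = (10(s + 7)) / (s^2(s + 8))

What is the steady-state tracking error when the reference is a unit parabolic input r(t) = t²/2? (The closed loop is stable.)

G(s) has 2 poles at the origin.
This is a Type 2 system. Ka = lim_{s→0} s^2·G(s) = 70/8 = 35/4.
e_ss = 1/Ka = 1/(35/4) = 4/35 ≈ 0.1143.

e_ss = 0.1143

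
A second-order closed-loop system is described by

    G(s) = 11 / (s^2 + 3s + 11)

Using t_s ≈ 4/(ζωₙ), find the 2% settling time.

Comparing s^2 + 3s + 11 to s^2 + 2ζωₙs + ωₙ²: ωₙ = √11 ≈ 3.317 rad/s and ζ = 3/(2·√11) ≈ 0.4523.
ζωₙ = 3/2 = 1.5, so t_s ≈ 4/(ζωₙ) = 4/1.5 ≈ 2.667 s.

t_s ≈ 2.667 s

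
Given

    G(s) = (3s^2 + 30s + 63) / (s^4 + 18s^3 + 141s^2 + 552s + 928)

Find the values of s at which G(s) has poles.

s = -5 + 2j, -5 - 2j, -4 + 4j, -4 - 4j

The poles are the roots of the denominator s^4 + 18s^3 + 141s^2 + 552s + 928 = 0.
No real roots exist; factor into two real quadratics: (s^2 + 10s + 29)(s^2 + 8s + 32) = 0.
Each quadratic gives a conjugate pair via the quadratic formula.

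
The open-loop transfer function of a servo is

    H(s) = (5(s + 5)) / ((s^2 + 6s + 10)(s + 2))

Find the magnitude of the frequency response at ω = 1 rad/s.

Substitute s = j1: numerator = 25 + j5, denominator = 12 + j21.
|H(j1)| = |25 + j5| / |12 + j21| = 25.495 / 24.187 ≈ 1.054.

|H(j1)| ≈ 1.054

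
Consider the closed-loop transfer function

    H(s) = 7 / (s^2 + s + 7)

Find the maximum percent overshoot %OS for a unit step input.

Comparing s^2 + s + 7 to s^2 + 2ζωₙs + ωₙ²: ωₙ = √7 ≈ 2.646 rad/s and ζ = 1/(2·√7) ≈ 0.1890.
%OS = 100·exp(−πζ/√(1−ζ²)) = 100·exp(−π·0.1890/√(1−0.1890²)) ≈ 54.6%.

%OS ≈ 54.6%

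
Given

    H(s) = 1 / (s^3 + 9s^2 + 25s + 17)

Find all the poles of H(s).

The poles are the roots of the denominator s^3 + 9s^2 + 25s + 17 = 0.
Trying s = -1: the polynomial evaluates to 0, so (s + 1) is a factor.
Dividing out leaves s^2 + 8s + 17 = 0.
The quadratic formula then gives s = -4 ± 1j.

s = -4 ± j, -1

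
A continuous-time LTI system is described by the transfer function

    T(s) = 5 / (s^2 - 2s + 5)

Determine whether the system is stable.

unstable

The denominator s^2 - 2s + 5 factors as (s^2 - 2s + 5), giving poles at s = 1 + 2j, 1 - 2j.
Since the pole(s) at s = 1 + 2j, 1 - 2j lie in the right half-plane, the system is unstable.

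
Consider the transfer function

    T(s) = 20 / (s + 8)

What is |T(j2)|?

Substitute s = j2: numerator = 20, denominator = 8 + j2.
|T(j2)| = |20| / |8 + j2| = 20 / 8.2462 ≈ 2.425.

|T(j2)| ≈ 2.425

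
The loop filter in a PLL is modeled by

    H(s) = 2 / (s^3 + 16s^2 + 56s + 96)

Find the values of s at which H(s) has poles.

s = -2 + 2j, -2 - 2j, -12

The poles are the roots of the denominator s^3 + 16s^2 + 56s + 96 = 0.
Trying s = -12: the polynomial evaluates to 0, so (s + 12) is a factor.
Dividing out leaves s^2 + 4s + 8 = 0.
The quadratic formula then gives s = -2 ± 2j.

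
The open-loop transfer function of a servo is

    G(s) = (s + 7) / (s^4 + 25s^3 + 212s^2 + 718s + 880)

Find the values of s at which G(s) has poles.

s = -3 + j, -3 - j, -11, -8

The poles are the roots of the denominator s^4 + 25s^3 + 212s^2 + 718s + 880 = 0.
Trying s = -11: the polynomial evaluates to 0, so (s + 11) is a factor.
Dividing out leaves s^3 + 14s^2 + 58s + 80 = 0.
This factors further as (s^2 + 6s + 10)(s + 8) = 0.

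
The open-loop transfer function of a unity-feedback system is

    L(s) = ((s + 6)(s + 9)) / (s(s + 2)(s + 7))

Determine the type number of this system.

The denominator has 1 factor of s at the origin (free integrator), so this is a Type 1 system.

Type 1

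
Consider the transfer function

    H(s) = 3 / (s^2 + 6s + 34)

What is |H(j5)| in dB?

Substitute s = j5: numerator = 3, denominator = 9 + j30.
|H(j5)| = |3| / |9 + j30| = 3 / 31.321 ≈ 0.09578.
In decibels: 20·log₁₀(0.09578) ≈ -20.4 dB.

|H(j5)|_dB ≈ -20.4 dB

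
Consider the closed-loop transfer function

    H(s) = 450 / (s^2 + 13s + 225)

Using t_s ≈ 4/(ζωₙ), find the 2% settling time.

t_s ≈ 0.6154 s

Comparing s^2 + 13s + 225 to s^2 + 2ζωₙs + ωₙ²: ωₙ = 15 rad/s and ζ = 13/(2·15) ≈ 0.4333.
ζωₙ = 13/2 = 6.5, so t_s ≈ 4/(ζωₙ) = 4/6.5 ≈ 0.6154 s.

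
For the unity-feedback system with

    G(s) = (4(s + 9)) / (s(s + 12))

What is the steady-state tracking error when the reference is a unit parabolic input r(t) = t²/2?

G(s) has one pole at the origin.
This is a Type 1 system; Ka = lim_{s→0} s^2·G(s) = 0, so the steady-state error for a parabola input is infinite.

e_ss = ∞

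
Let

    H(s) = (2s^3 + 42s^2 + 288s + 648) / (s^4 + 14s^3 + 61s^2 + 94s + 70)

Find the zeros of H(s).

s = -6, -6, -9

Set the numerator to zero: 2s^3 + 42s^2 + 288s + 648 = 0, i.e. 2·(s^3 + 21s^2 + 144s + 324) = 0.
Factoring: (s + 6)^2(s + 9) = 0.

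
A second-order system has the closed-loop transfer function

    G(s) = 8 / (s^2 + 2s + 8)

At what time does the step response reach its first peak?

t_p ≈ 1.187 s

Comparing s^2 + 2s + 8 to s^2 + 2ζωₙs + ωₙ²: ωₙ = √8 ≈ 2.828 rad/s and ζ = 2/(2·√8) ≈ 0.3536.
ζωₙ = 2/2 = 1, so ω_d = ωₙ√(1−ζ²) = √(ωₙ² − (ζωₙ)²) = √(8 − 1²) = √7 ≈ 2.646 rad/s.
t_p = π/ω_d = π/2.646 ≈ 1.187 s.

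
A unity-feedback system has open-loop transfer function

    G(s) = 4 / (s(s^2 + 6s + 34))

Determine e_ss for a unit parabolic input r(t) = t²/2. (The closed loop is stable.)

G(s) has one pole at the origin.
This is a Type 1 system; Ka = lim_{s→0} s^2·G(s) = 0, so the steady-state error for a parabola input is infinite.

e_ss = ∞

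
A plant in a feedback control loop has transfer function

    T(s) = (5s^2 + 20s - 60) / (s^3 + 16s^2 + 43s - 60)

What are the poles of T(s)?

The poles are the roots of the denominator s^3 + 16s^2 + 43s - 60 = 0.
Trying s = 1: the polynomial evaluates to 0, so (s - 1) is a factor.
Dividing out leaves s^2 + 17s + 60 = 0.
Factoring the quadratic: (s + 5)(s + 12) = 0.

s = 1, -5, -12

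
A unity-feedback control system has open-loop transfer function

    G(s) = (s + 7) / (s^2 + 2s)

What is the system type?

Factor s from the denominator: s^2 + 2s = s·(s + 2).
There is 1 pole at the origin, so the system is Type 1.

Type 1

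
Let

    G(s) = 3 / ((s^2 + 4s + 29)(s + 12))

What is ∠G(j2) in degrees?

∠G(j2) ≈ -27.21°

At s = j2: numerator = 3, denominator = 284 + j146.
∠G = ∠num − ∠den = 0° − (27.207°) = -27.21°.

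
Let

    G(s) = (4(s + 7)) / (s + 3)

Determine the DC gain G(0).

At s = 0 each factor (s + a) contributes a and each (s^2 + bs + c) contributes c.
G(0) = 4·(7) / ((3)) = 28/3 = 28/3.

G(0) = 28/3 ≈ 9.333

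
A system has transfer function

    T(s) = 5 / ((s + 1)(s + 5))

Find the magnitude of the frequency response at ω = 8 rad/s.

|T(j8)| ≈ 0.06574

Substitute s = j8: numerator = 5, denominator = -59 + j48.
|T(j8)| = |5| / |-59 + j48| = 5 / 76.059 ≈ 0.06574.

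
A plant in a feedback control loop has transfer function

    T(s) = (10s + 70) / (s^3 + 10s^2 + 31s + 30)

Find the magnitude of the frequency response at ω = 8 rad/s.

Substitute s = j8: numerator = 70 + j80, denominator = -610 - j264.
|T(j8)| = |70 + j80| / |-610 - j264| = 106.30 / 664.68 ≈ 0.1599.

|T(j8)| ≈ 0.1599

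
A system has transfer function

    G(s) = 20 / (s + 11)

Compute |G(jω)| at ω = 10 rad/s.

Substitute s = j10: numerator = 20, denominator = 11 + j10.
|G(j10)| = |20| / |11 + j10| = 20 / 14.866 ≈ 1.345.

|G(j10)| ≈ 1.345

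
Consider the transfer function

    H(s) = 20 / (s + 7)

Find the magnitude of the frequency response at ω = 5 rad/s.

|H(j5)| ≈ 2.325

Substitute s = j5: numerator = 20, denominator = 7 + j5.
|H(j5)| = |20| / |7 + j5| = 20 / 8.6023 ≈ 2.325.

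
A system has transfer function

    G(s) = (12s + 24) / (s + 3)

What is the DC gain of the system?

Set s = 0: G(0) = (24) / (3) = 8.

G(0) = 8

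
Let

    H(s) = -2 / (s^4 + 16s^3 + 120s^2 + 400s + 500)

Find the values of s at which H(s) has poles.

The poles are the roots of the denominator s^4 + 16s^3 + 120s^2 + 400s + 500 = 0.
No real roots exist; factor into two real quadratics: (s^2 + 10s + 50)(s^2 + 6s + 10) = 0.
Each quadratic gives a conjugate pair via the quadratic formula.

s = -5 + 5j, -5 - 5j, -3 + j, -3 - j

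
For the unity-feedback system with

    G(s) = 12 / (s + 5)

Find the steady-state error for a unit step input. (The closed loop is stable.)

e_ss = 0.2941

G(s) has no poles at the origin.
This is a Type 0 system. Kp = lim_{s→0} G(s) = 12/5.
e_ss = 1/(1 + Kp) = 1/(1 + 12/5) = 5/17 ≈ 0.2941.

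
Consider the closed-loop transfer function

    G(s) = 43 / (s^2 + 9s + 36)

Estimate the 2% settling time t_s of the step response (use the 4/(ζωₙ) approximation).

t_s ≈ 0.8889 s

Comparing s^2 + 9s + 36 to s^2 + 2ζωₙs + ωₙ²: ωₙ = 6 rad/s and ζ = 9/(2·6) = 0.75.
ζωₙ = 9/2 = 4.5, so t_s ≈ 4/(ζωₙ) = 4/4.5 ≈ 0.8889 s.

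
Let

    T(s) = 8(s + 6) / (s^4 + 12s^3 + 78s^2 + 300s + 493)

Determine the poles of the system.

The poles are the roots of the denominator s^4 + 12s^3 + 78s^2 + 300s + 493 = 0.
No real roots exist; factor into two real quadratics: (s^2 + 4s + 29)(s^2 + 8s + 17) = 0.
Each quadratic gives a conjugate pair via the quadratic formula.

s = -2 ± 5j, -4 ± j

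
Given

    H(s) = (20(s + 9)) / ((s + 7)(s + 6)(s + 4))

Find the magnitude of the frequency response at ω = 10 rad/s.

|H(j10)| ≈ 0.1755

Substitute s = j10: numerator = 180 + j200, denominator = -1532 - j60.
|H(j10)| = |180 + j200| / |-1532 - j60| = 269.07 / 1533.2 ≈ 0.1755.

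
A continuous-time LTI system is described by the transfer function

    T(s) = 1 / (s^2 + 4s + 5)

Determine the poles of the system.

The poles are the roots of the denominator s^2 + 4s + 5 = 0.
Using the quadratic formula: s = (-4 ± √(-4))/2 = -2 ± 1j.

s = -2 ± j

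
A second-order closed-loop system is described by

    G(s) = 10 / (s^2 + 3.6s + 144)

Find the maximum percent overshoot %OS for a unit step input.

%OS ≈ 62.1%

Comparing s^2 + 3.6s + 144 to s^2 + 2ζωₙs + ωₙ²: ωₙ = 12 rad/s and ζ = 3.6/(2·12) = 0.15.
%OS = 100·exp(−πζ/√(1−ζ²)) = 100·exp(−π·0.15/√(1−0.15²)) ≈ 62.1%.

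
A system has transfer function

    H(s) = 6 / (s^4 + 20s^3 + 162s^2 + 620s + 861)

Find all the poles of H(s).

s = -5 ± 4j, -3, -7

The poles are the roots of the denominator s^4 + 20s^3 + 162s^2 + 620s + 861 = 0.
Trying s = -3: the polynomial evaluates to 0, so (s + 3) is a factor.
Dividing out leaves s^3 + 17s^2 + 111s + 287 = 0.
This factors further as (s^2 + 10s + 41)(s + 7) = 0.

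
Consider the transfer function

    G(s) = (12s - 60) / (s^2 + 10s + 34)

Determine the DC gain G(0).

G(0) = -30/17 ≈ -1.765

Set s = 0: G(0) = (-60) / (34) = -30/17.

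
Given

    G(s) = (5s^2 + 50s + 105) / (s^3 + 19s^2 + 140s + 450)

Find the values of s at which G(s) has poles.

The poles are the roots of the denominator s^3 + 19s^2 + 140s + 450 = 0.
Trying s = -9: the polynomial evaluates to 0, so (s + 9) is a factor.
Dividing out leaves s^2 + 10s + 50 = 0.
The quadratic formula then gives s = -5 ± 5j.

s = -5 ± 5j, -9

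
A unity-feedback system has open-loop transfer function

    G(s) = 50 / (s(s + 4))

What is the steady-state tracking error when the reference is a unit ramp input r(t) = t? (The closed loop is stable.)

e_ss = 0.08000

G(s) has one pole at the origin.
This is a Type 1 system. Kv = lim_{s→0} s·G(s) = 50/4 = 25/2.
e_ss = 1/Kv = 1/(25/2) = 2/25 ≈ 0.08000.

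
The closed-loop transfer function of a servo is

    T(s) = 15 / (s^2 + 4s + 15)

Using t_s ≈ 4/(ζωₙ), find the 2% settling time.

t_s ≈ 2 s

Comparing s^2 + 4s + 15 to s^2 + 2ζωₙs + ωₙ²: ωₙ = √15 ≈ 3.873 rad/s and ζ = 4/(2·√15) ≈ 0.5164.
ζωₙ = 4/2 = 2, so t_s ≈ 4/(ζωₙ) = 4/2 = 2 s.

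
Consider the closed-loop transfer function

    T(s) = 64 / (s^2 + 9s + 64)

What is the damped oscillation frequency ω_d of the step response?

Comparing s^2 + 9s + 64 to s^2 + 2ζωₙs + ωₙ²: ωₙ = 8 rad/s and ζ = 9/(2·8) = 0.5625.
ζωₙ = 9/2 = 4.5, so ω_d = ωₙ√(1−ζ²) = √(ωₙ² − (ζωₙ)²) = √(64 − 4.5²) = √43.75 ≈ 6.614 rad/s.

ω_d ≈ 6.614 rad/s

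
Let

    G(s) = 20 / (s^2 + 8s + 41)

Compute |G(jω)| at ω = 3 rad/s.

Substitute s = j3: numerator = 20, denominator = 32 + j24.
|G(j3)| = |20| / |32 + j24| = 20 / 40 = 0.5000.

|G(j3)| = 0.5000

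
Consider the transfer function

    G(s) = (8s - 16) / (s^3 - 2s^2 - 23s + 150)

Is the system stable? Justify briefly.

The denominator s^3 - 2s^2 - 23s + 150 factors as (s^2 - 8s + 25)(s + 6), giving poles at s = 4 + 3j, 4 - 3j, -6.
Since the pole(s) at s = 4 ± 3j lie in the right half-plane, the system is unstable.

unstable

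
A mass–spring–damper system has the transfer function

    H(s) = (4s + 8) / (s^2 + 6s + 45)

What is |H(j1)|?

Substitute s = j1: numerator = 8 + j4, denominator = 44 + j6.
|H(j1)| = |8 + j4| / |44 + j6| = 8.9443 / 44.407 ≈ 0.2014.

|H(j1)| ≈ 0.2014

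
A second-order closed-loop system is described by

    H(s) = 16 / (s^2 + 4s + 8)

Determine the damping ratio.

ζ ≈ 0.7071

Compare the denominator to the standard form s^2 + 2ζωₙs + ωₙ².
ωₙ² = 8, so ωₙ = √8 ≈ 2.828 rad/s.
2ζωₙ = 4, so ζ = 4/(2·√8) ≈ 0.7071.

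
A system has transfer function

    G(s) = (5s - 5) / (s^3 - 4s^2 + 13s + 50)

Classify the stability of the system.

The denominator s^3 - 4s^2 + 13s + 50 factors as (s + 2)(s^2 - 6s + 25), giving poles at s = -2, 3 + 4j, 3 - 4j.
Since the pole(s) at s = 3 + 4j, 3 - 4j lie in the right half-plane, the system is unstable.

unstable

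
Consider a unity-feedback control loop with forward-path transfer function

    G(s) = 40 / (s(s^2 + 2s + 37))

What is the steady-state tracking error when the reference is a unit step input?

e_ss = 0

G(s) has one pole at the origin.
This is a Type 1 system; for a step input the steady-state error is zero.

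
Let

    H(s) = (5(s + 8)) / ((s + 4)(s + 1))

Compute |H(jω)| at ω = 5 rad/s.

Substitute s = j5: numerator = 40 + j25, denominator = -21 + j25.
|H(j5)| = |40 + j25| / |-21 + j25| = 47.170 / 32.650 ≈ 1.445.

|H(j5)| ≈ 1.445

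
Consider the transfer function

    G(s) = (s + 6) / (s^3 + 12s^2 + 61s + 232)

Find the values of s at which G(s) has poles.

s = -2 + 5j, -2 - 5j, -8

The poles are the roots of the denominator s^3 + 12s^2 + 61s + 232 = 0.
Trying s = -8: the polynomial evaluates to 0, so (s + 8) is a factor.
Dividing out leaves s^2 + 4s + 29 = 0.
The quadratic formula then gives s = -2 ± 5j.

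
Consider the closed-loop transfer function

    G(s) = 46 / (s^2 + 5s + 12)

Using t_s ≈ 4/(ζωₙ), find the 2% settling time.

t_s ≈ 1.600 s

Comparing s^2 + 5s + 12 to s^2 + 2ζωₙs + ωₙ²: ωₙ = √12 ≈ 3.464 rad/s and ζ = 5/(2·√12) ≈ 0.7217.
ζωₙ = 5/2 = 2.5, so t_s ≈ 4/(ζωₙ) = 4/2.5 = 1.600 s.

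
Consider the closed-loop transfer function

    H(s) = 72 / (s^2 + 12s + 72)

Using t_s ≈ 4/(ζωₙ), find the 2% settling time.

t_s ≈ 0.6667 s

Comparing s^2 + 12s + 72 to s^2 + 2ζωₙs + ωₙ²: ωₙ = √72 ≈ 8.485 rad/s and ζ = 12/(2·√72) ≈ 0.7071.
ζωₙ = 12/2 = 6, so t_s ≈ 4/(ζωₙ) = 4/6 ≈ 0.6667 s.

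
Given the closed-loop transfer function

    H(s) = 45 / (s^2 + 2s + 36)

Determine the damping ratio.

ζ ≈ 0.1667

Compare the denominator to the standard form s^2 + 2ζωₙs + ωₙ².
ωₙ² = 36, so ωₙ = 6 rad/s.
2ζωₙ = 2, so ζ = 2/(2·6) ≈ 0.1667.
With ζ = 0.1667 the response is underdamped.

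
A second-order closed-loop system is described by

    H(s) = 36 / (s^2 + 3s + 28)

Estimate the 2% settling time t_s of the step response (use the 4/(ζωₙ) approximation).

Comparing s^2 + 3s + 28 to s^2 + 2ζωₙs + ωₙ²: ωₙ = √28 ≈ 5.292 rad/s and ζ = 3/(2·√28) ≈ 0.2835.
ζωₙ = 3/2 = 1.5, so t_s ≈ 4/(ζωₙ) = 4/1.5 ≈ 2.667 s.

t_s ≈ 2.667 s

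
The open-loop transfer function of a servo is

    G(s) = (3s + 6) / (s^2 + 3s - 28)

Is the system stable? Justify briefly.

The denominator s^2 + 3s - 28 factors as (s - 4)(s + 7), giving poles at s = 4, -7.
Since the pole(s) at s = 4 lie in the right half-plane, the system is unstable.

unstable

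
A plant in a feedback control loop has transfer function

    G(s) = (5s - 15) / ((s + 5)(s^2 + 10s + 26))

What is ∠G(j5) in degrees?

∠G(j5) ≈ -12.89°

At s = j5: numerator = -15 + j25, denominator = -245 + j255.
∠G = ∠num − ∠den = 120.96° − (133.85°) = -12.89°.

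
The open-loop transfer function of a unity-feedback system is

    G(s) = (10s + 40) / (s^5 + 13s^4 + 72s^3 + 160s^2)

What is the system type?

Type 2

Factor s from the denominator: s^5 + 13s^4 + 72s^3 + 160s^2 = s^2·(s^3 + 13s^2 + 72s + 160).
There are 2 poles at the origin, so the system is Type 2.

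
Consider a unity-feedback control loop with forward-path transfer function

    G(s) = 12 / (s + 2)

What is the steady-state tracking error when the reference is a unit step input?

G(s) has no poles at the origin.
This is a Type 0 system. Kp = lim_{s→0} G(s) = 12/2 = 6.
e_ss = 1/(1 + Kp) = 1/(1 + 6) = 1/7 ≈ 0.1429.

e_ss = 0.1429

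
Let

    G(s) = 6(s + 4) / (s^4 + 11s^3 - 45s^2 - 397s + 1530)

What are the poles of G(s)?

s = 4 + j, 4 - j, -10, -9

The poles are the roots of the denominator s^4 + 11s^3 - 45s^2 - 397s + 1530 = 0.
Trying s = -10: the polynomial evaluates to 0, so (s + 10) is a factor.
Dividing out leaves s^3 + s^2 - 55s + 153 = 0.
This factors further as (s^2 - 8s + 17)(s + 9) = 0.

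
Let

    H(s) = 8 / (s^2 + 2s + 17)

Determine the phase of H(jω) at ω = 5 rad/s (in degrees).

∠H(j5) ≈ -128.7°

At s = j5: numerator = 8, denominator = -8 + j10.
∠H = ∠num − ∠den = 0° − (128.66°) = -128.7°.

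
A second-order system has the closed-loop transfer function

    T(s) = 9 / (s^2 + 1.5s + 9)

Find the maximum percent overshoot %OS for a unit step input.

Comparing s^2 + 1.5s + 9 to s^2 + 2ζωₙs + ωₙ²: ωₙ = 3 rad/s and ζ = 1.5/(2·3) = 0.25.
%OS = 100·exp(−πζ/√(1−ζ²)) = 100·exp(−π·0.25/√(1−0.25²)) ≈ 44.4%.

%OS ≈ 44.4%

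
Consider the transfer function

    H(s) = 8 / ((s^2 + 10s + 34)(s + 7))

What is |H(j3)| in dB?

Substitute s = j3: numerator = 8, denominator = 85 + j285.
|H(j3)| = |8| / |85 + j285| = 8 / 297.41 ≈ 0.02690.
In decibels: 20·log₁₀(0.02690) ≈ -31.4 dB.

|H(j3)|_dB ≈ -31.4 dB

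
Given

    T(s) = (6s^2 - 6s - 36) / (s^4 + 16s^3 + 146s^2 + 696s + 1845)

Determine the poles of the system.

s = -5 + 4j, -5 - 4j, -3 + 6j, -3 - 6j

The poles are the roots of the denominator s^4 + 16s^3 + 146s^2 + 696s + 1845 = 0.
No real roots exist; factor into two real quadratics: (s^2 + 10s + 41)(s^2 + 6s + 45) = 0.
Each quadratic gives a conjugate pair via the quadratic formula.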